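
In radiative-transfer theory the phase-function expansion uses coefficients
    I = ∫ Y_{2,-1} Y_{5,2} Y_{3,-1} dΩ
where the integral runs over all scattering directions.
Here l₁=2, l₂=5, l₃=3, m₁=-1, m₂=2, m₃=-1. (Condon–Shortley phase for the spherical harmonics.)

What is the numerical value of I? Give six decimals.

m-sum 0 ✓  L=10 even ✓  3≤3≤7 ✓
Π(2lᵢ+1) = 5×11×7 = 385
triangle coeff Δ(2,5,3) = 1/2310
Σ_t [2,2]: t=2:+1/144 = 1/144
(3j)²=10/231 [(2 5 3; 0 0 0)], sign=-1
Σ_t [3,3]: t=3:−1/288 = -1/288
(3j)²=1/22 [(2 5 3; -1 2 -1)], sign=-1
⇒ 4πI² = 25/33
I = (+1)√(25/33/(4π)) = 0.24553200

0.245532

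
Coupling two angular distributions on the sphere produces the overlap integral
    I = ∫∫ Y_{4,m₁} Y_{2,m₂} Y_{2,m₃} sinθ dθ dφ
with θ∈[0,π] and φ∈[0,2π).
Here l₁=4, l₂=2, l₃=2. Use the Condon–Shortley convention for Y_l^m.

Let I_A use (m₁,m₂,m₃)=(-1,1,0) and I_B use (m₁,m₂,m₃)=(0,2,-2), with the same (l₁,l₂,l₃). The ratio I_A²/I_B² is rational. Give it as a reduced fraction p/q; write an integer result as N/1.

l's match ⇒ only the (l;m) 3-j factors differ between A and B.
A: triangle coeff Δ(4,2,2) = 1/630; Σ_t [3,3]: t=3:−1/24 = -1/24; (3j)²=1/21 [(4 2 2; -1 1 0)], sign=-1
B: triangle coeff Δ(4,2,2) = 1/630; Σ_t [4,4]: t=4:+1/576 = 1/576; (3j)²=1/630 [(4 2 2; 0 2 -2)], sign=+1
I_A²/I_B² = (1/21)/(1/630) = 30/1

30/1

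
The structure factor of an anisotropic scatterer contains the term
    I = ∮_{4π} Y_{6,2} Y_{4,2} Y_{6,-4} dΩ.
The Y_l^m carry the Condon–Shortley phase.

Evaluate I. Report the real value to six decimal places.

0.060095

Checks pass: Σm=0; 16 even; l₃=6∈[2,10].
(2·6+1)(2·4+1)(2·6+1) = 1521
Δ: 4! 8! 4! / 17! → 1/15315300
sum: t=0:+1/829440 t=1:−1/25920 t=2:+1/9216 t=3:−1/25920 t=4:+1/829440 = 7/207360
3j²(6 4 6; 0 0 0) = Δ·Π!·Σ² = 28/2431  (sign +1)
sum: t=2:+1/138240 t=3:−1/181440 t=4:+1/3870720 = 23/11612160
3j²(6 4 6; 2 2 -4) = Δ·Π!·Σ² = 529/204204  (sign +1)
combine: 4πI² = 1521·28/2431·529/204204 = 1587/34969
take √, sign +1: I = 0.06009550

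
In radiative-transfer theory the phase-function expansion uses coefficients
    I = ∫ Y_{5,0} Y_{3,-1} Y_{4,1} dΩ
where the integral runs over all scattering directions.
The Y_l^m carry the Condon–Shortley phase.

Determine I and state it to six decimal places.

-0.009577

Rules hold: Σm=0, L=12 even, 2≤4≤8.
N = 11·7·9 = 693
Δ = 4!·6!·2!/13! = 1/180180
Racah Σ t=1..3: t=1:−1/576 t=2:+1/144 t=3:−1/576 = 1/288
⇒ 3j(5 3 4; 0 0 0)² = 20/1001, sgn +1
Racah Σ t=0..2: t=0:+1/5760 t=1:−1/288 t=2:+1/288 = 1/5760
⇒ 3j(5 3 4; 0 -1 1)² = 1/12012, sgn -1
4πI² = N·(3j₀)²·(3jₘ)² = 15/13013
I = -1·√(0.00115269/4π) = -0.00957750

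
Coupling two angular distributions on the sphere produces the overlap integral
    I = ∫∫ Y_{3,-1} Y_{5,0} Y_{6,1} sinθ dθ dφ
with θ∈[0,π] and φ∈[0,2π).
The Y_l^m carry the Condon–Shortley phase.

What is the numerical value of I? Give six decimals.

Rules hold: Σm=0, L=14 even, 2≤6≤8.
N = 7·11·13 = 1001
Δ = 2!·4!·8!/15! = 1/675675
Racah Σ t=0..2: t=0:+1/8640 t=1:−1/2304 t=2:+1/8640 = -7/34560
⇒ 3j(3 5 6; 0 0 0)² = 7/429, sgn -1
Racah Σ t=0..2: t=0:+1/34560 t=1:−1/3456 t=2:+1/5760 = -1/11520
⇒ 3j(3 5 6; -1 0 1)² = 2/429, sgn +1
4πI² = N·(3j₀)²·(3jₘ)² = 98/1287
I = -1·√(0.0761461/4π) = -0.07784287

-0.077843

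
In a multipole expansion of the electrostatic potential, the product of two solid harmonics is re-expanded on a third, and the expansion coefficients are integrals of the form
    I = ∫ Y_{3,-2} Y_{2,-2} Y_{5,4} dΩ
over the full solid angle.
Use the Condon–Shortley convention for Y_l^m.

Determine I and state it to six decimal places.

m-sum 0 ✓  L=10 even ✓  1≤5≤5 ✓
Π(2lᵢ+1) = 7×5×11 = 385
triangle coeff Δ(3,2,5) = 1/2310
Σ_t [0,0]: t=0:+1/144 = 1/144
(3j)²=10/231 [(3 2 5; 0 0 0)], sign=-1
Σ_t [0,0]: t=0:+1/2880 = 1/2880
(3j)²=3/55 [(3 2 5; -2 -2 4)], sign=-1
⇒ 4πI² = 10/11
I = (+1)√(10/11/(4π)) = 0.26896683

0.268967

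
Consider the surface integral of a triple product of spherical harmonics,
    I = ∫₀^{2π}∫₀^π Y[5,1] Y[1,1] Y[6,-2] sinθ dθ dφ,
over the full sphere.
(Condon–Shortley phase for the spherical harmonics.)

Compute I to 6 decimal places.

Rules hold: Σm=0, L=12 even, 4≤6≤6.
N = 11·3·13 = 429
Δ = 0!·10!·2!/13! = 1/858
Racah Σ t=0..0: t=0:+1/14400 = 1/14400
⇒ 3j(5 1 6; 0 0 0)² = 6/143, sgn +1
Racah Σ t=0..0: t=0:+1/34560 = 1/34560
⇒ 3j(5 1 6; 1 1 -2)² = 14/429, sgn +1
4πI² = N·(3j₀)²·(3jₘ)² = 84/143
I = +1·√(0.587413/4π) = 0.21620548

0.216205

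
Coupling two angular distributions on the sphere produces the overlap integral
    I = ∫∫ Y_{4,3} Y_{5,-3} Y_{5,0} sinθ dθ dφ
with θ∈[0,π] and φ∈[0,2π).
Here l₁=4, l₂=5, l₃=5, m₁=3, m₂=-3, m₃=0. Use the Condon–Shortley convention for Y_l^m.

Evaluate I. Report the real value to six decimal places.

0.130198

Checks pass: Σm=0; 14 even; l₃=5∈[1,9].
(2·4+1)(2·5+1)(2·5+1) = 1089
Δ: 4! 4! 6! / 15! → 1/3153150
sum: t=0:+1/69120 t=1:−1/1728 t=2:+1/576 t=3:−1/1728 t=4:+1/69120 = 7/11520
3j²(4 5 5; 0 0 0) = Δ·Π!·Σ² = 2/143  (sign -1)
sum: t=0:+1/6912 t=1:−1/17280 = 1/11520
3j²(4 5 5; 3 -3 0) = Δ·Π!·Σ² = 2/143  (sign -1)
combine: 4πI² = 1089·2/143·2/143 = 36/169
take √, sign +1: I = 0.13019760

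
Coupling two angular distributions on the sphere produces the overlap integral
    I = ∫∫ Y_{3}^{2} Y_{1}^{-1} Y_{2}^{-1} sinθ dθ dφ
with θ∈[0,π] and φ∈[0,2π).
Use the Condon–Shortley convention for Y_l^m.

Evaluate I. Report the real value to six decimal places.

0.261169

m-sum 0 ✓  L=6 even ✓  2≤2≤4 ✓
Π(2lᵢ+1) = 7×3×5 = 105
triangle coeff Δ(3,1,2) = 1/105
Σ_t [1,1]: t=1:−1/4 = -1/4
(3j)²=3/35 [(3 1 2; 0 0 0)], sign=-1
Σ_t [0,0]: t=0:+1/12 = 1/12
(3j)²=2/21 [(3 1 2; 2 -1 -1)], sign=-1
⇒ 4πI² = 6/7
I = (+1)√(6/7/(4π)) = 0.26116903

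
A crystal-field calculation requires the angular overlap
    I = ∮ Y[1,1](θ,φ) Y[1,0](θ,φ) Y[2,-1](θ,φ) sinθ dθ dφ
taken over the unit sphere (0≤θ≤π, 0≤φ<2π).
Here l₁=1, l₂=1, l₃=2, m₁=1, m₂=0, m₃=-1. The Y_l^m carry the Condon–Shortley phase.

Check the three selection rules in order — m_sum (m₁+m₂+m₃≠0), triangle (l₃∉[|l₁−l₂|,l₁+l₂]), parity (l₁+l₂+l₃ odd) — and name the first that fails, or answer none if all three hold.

none

m₁+m₂+m₃ = 1 + 0 − 1 = 0  ✓
triangle: |1−1|=0 ≤ l₃=2 ≤ 1+1=2  ✓
parity: l₁+l₂+l₃ = 4 is even  ✓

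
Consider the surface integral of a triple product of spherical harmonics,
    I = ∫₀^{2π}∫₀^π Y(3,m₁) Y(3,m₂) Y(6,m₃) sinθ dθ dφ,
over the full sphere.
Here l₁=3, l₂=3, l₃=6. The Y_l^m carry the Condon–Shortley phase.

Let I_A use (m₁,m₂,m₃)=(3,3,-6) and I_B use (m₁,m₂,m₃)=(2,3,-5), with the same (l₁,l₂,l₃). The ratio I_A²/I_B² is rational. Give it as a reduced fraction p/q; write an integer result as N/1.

Shared (l₁,l₂,l₃)=(3,3,6): N and (l;000)² cancel in I_A²/I_B².
A: Δ = 0!·6!·6!/13! = 1/12012; Racah Σ t=0..0: t=0:+1/518400 = 1/518400; ⇒ 3j(3 3 6; 3 3 -6)² = 1/13, sgn +1
B: Δ = 0!·6!·6!/13! = 1/12012; Racah Σ t=0..0: t=0:+1/86400 = 1/86400; ⇒ 3j(3 3 6; 2 3 -5)² = 1/26, sgn -1
I_A²/I_B² = (1/13)/(1/26) = 2/1

2/1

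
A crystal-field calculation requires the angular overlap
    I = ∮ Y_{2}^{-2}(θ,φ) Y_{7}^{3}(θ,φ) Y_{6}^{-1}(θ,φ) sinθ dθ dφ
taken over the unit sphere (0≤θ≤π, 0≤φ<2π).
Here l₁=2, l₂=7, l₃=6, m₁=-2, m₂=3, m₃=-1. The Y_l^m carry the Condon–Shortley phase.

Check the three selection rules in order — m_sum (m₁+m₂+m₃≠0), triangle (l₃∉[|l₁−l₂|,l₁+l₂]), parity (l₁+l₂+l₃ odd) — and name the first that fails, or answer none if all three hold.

parity

azimuthal sum: -2 + 3 − 1 = 0  ✓
5 ≤ 6 ≤ 9 (triangle on l)  ✓
L = 2 + 7 + 6 = 15 (odd)  ✗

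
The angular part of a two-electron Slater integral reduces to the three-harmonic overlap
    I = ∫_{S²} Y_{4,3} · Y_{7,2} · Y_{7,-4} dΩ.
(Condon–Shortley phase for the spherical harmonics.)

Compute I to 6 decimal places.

m-sum = 3 + 2 − 4 = 1 ≠ 0 ⇒ I = 0

0.000000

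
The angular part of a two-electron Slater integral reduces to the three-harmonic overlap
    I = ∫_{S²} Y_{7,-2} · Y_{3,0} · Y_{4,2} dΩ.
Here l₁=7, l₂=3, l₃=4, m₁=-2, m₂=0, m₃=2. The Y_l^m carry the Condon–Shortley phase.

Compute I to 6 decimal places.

Checks pass: Σm=0; 14 even; l₃=4∈[4,10].
(2·7+1)(2·3+1)(2·4+1) = 945
Δ: 6! 8! 0! / 15! → 1/45045
sum: t=3:−1/20736 = -1/20736
3j²(7 3 4; 0 0 0) = Δ·Π!·Σ² = 35/1287  (sign -1)
sum: t=3:−1/51840 = -1/51840
3j²(7 3 4; -2 0 2) = Δ·Π!·Σ² = 8/429  (sign -1)
combine: 4πI² = 945·35/1287·8/429 = 9800/20449
take √, sign +1: I = 0.19528643

0.195286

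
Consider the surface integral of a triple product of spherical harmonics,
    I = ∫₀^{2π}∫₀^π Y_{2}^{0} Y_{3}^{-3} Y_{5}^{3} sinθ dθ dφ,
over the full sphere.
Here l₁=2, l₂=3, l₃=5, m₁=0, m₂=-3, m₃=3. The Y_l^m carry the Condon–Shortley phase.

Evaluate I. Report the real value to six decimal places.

-0.126792

Checks pass: Σm=0; 10 even; l₃=5∈[1,5].
(2·2+1)(2·3+1)(2·5+1) = 385
Δ: 0! 4! 6! / 11! → 1/2310
sum: t=0:+1/144 = 1/144
3j²(2 3 5; 0 0 0) = Δ·Π!·Σ² = 10/231  (sign -1)
sum: t=0:+1/2880 = 1/2880
3j²(2 3 5; 0 -3 3) = Δ·Π!·Σ² = 2/165  (sign +1)
combine: 4πI² = 385·10/231·2/165 = 20/99
take √, sign -1: I = -0.12679218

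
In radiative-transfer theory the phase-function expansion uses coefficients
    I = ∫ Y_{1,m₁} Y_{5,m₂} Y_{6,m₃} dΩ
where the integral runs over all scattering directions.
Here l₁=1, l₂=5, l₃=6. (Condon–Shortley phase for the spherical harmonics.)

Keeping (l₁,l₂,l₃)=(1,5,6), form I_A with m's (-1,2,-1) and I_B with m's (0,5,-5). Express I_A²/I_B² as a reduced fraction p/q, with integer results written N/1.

Shared (l₁,l₂,l₃)=(1,5,6): N and (l;000)² cancel in I_A²/I_B².
A: Δ = 0!·2!·10!/13! = 1/858; Racah Σ t=0..0: t=0:+1/60480 = 1/60480; ⇒ 3j(1 5 6; -1 2 -1)² = 5/429, sgn -1
B: Δ = 0!·2!·10!/13! = 1/858; Racah Σ t=0..0: t=0:+1/3628800 = 1/3628800; ⇒ 3j(1 5 6; 0 5 -5)² = 1/78, sgn -1
I_A²/I_B² = (5/429)/(1/78) = 10/11

10/11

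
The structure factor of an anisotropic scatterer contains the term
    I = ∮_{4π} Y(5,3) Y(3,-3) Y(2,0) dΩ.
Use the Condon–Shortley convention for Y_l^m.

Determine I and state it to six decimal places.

Checks pass: Σm=0; 10 even; l₃=2∈[2,8].
(2·5+1)(2·3+1)(2·2+1) = 385
Δ: 6! 4! 0! / 11! → 1/2310
sum: t=3:−1/144 = -1/144
3j²(5 3 2; 0 0 0) = Δ·Π!·Σ² = 10/231  (sign -1)
sum: t=0:+1/2880 = 1/2880
3j²(5 3 2; 3 -3 0) = Δ·Π!·Σ² = 2/165  (sign +1)
combine: 4πI² = 385·10/231·2/165 = 20/99
take √, sign -1: I = -0.12679218

-0.126792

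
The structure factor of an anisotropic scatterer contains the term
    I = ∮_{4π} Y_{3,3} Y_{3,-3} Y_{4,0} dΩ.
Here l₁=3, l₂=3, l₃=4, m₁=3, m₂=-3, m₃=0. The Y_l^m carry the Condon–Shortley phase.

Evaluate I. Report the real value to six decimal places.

-0.076935

Rules hold: Σm=0, L=10 even, 0≤4≤6.
N = 7·7·9 = 441
Δ = 2!·4!·4!/11! = 1/34650
Racah Σ t=0..2: t=0:+1/72 t=1:−1/16 t=2:+1/72 = -5/144
⇒ 3j(3 3 4; 0 0 0)² = 2/77, sgn -1
Racah Σ t=0..0: t=0:+1/1152 = 1/1152
⇒ 3j(3 3 4; 3 -3 0)² = 1/154, sgn +1
4πI² = N·(3j₀)²·(3jₘ)² = 9/121
I = -1·√(0.0743802/4π) = -0.07693494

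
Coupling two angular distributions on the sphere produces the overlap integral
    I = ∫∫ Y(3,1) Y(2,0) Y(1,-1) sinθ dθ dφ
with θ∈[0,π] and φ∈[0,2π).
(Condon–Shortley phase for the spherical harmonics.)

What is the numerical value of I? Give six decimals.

Checks pass: Σm=0; 6 even; l₃=1∈[1,5].
(2·3+1)(2·2+1)(2·1+1) = 105
Δ: 4! 2! 0! / 7! → 1/105
sum: t=2:+1/4 = 1/4
3j²(3 2 1; 0 0 0) = Δ·Π!·Σ² = 3/35  (sign -1)
sum: t=2:+1/8 = 1/8
3j²(3 2 1; 1 0 -1) = Δ·Π!·Σ² = 2/35  (sign +1)
combine: 4πI² = 105·3/35·2/35 = 18/35
take √, sign -1: I = -0.20230066

-0.202301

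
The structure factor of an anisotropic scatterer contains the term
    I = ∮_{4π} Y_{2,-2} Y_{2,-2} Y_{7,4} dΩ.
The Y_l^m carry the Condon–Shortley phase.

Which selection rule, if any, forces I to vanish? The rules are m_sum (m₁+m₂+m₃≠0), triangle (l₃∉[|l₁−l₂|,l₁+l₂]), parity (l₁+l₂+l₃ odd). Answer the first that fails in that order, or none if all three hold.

m₁+m₂+m₃ = -2 − 2 + 4 = 0  ✓
triangle: |2−2|=0 ≤ l₃=7 ≤ 2+2=4  ✗
parity: l₁+l₂+l₃ = 11 is odd

triangle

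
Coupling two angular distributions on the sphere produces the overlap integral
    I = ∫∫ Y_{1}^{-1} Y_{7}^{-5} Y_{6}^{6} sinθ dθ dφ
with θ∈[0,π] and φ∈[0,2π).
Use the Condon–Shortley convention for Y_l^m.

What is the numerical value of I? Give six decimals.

-0.034990

m-sum 0 ✓  L=14 even ✓  6≤6≤8 ✓
Π(2lᵢ+1) = 3×15×13 = 585
triangle coeff Δ(1,7,6) = 1/1365
Σ_t [1,1]: t=1:−1/518400 = -1/518400
(3j)²=7/195 [(1 7 6; 0 0 0)], sign=-1
Σ_t [2,2]: t=2:+1/958003200 = 1/958003200
(3j)²=1/1365 [(1 7 6; -1 -5 6)], sign=+1
⇒ 4πI² = 1/65
I = (-1)√(1/65/(4π)) = -0.03498955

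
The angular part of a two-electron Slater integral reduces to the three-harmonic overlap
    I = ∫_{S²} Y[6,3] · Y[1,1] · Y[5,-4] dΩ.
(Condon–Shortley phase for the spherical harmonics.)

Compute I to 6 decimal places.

-0.070770

Rules hold: Σm=0, L=12 even, 5≤5≤7.
N = 13·3·11 = 429
Δ = 2!·10!·0!/13! = 1/858
Racah Σ t=1..1: t=1:−1/14400 = -1/14400
⇒ 3j(6 1 5; 0 0 0)² = 6/143, sgn +1
Racah Σ t=2..2: t=2:+1/725760 = 1/725760
⇒ 3j(6 1 5; 3 1 -4)² = 1/286, sgn -1
4πI² = N·(3j₀)²·(3jₘ)² = 9/143
I = -1·√(0.0629371/4π) = -0.07076985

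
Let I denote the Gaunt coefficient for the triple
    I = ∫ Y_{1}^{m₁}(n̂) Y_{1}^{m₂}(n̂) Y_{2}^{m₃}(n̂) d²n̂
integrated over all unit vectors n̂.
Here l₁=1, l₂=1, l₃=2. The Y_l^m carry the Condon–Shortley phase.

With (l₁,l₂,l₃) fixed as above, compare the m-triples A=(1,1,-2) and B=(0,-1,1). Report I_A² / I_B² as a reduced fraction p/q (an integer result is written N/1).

Shared (l₁,l₂,l₃)=(1,1,2): N and (l;000)² cancel in I_A²/I_B².
A: Δ = 0!·2!·2!/5! = 1/30; Racah Σ t=0..0: t=0:+1/4 = 1/4; ⇒ 3j(1 1 2; 1 1 -2)² = 1/5, sgn +1
B: Δ = 0!·2!·2!/5! = 1/30; Racah Σ t=0..0: t=0:+1/2 = 1/2; ⇒ 3j(1 1 2; 0 -1 1)² = 1/10, sgn -1
I_A²/I_B² = (1/5)/(1/10) = 2/1

2/1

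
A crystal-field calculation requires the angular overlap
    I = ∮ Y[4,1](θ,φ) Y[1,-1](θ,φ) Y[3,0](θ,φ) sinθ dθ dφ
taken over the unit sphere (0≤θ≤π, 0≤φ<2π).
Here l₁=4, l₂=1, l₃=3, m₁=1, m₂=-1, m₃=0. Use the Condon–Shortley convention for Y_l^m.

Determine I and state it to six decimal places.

m-sum 0 ✓  L=8 even ✓  3≤3≤5 ✓
Π(2lᵢ+1) = 9×3×7 = 189
triangle coeff Δ(4,1,3) = 1/252
Σ_t [1,1]: t=1:−1/36 = -1/36
(3j)²=4/63 [(4 1 3; 0 0 0)], sign=+1
Σ_t [0,0]: t=0:+1/72 = 1/72
(3j)²=5/126 [(4 1 3; 1 -1 0)], sign=-1
⇒ 4πI² = 10/21
I = (-1)√(10/21/(4π)) = -0.19466390

-0.194664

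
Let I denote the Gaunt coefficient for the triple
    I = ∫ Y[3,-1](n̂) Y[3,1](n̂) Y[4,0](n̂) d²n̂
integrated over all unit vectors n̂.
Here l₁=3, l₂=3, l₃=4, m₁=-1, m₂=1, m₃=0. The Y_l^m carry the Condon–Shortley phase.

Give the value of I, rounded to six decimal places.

Rules hold: Σm=0, L=10 even, 0≤4≤6.
N = 7·7·9 = 441
Δ = 2!·4!·4!/11! = 1/34650
Racah Σ t=0..2: t=0:+1/72 t=1:−1/16 t=2:+1/72 = -5/144
⇒ 3j(3 3 4; 0 0 0)² = 2/77, sgn -1
Racah Σ t=0..2: t=0:+1/1152 t=1:−1/36 t=2:+1/32 = 5/1152
⇒ 3j(3 3 4; -1 1 0)² = 1/1386, sgn +1
4πI² = N·(3j₀)²·(3jₘ)² = 1/121
I = -1·√(0.00826446/4π) = -0.02564498

-0.025645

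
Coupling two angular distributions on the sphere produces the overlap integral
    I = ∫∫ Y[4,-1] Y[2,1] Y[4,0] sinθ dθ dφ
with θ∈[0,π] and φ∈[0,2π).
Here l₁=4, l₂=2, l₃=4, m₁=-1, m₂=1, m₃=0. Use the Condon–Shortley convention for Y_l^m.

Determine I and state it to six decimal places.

-0.044869

Checks pass: Σm=0; 10 even; l₃=4∈[2,6].
(2·4+1)(2·2+1)(2·4+1) = 405
Δ: 2! 6! 2! / 11! → 1/13860
sum: t=0:+1/192 t=1:−1/36 t=2:+1/192 = -5/288
3j²(4 2 4; 0 0 0) = Δ·Π!·Σ² = 20/693  (sign -1)
sum: t=1:−1/96 t=2:+1/72 = 1/288
3j²(4 2 4; -1 1 0) = Δ·Π!·Σ² = 1/462  (sign +1)
combine: 4πI² = 405·20/693·1/462 = 150/5929
take √, sign -1: I = -0.04486937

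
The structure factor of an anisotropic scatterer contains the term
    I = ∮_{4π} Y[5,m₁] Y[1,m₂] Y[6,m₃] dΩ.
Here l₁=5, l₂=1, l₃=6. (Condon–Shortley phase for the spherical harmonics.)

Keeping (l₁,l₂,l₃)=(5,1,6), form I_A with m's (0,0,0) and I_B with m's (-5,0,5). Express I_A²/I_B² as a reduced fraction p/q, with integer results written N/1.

Shared (l₁,l₂,l₃)=(5,1,6): N and (l;000)² cancel in I_A²/I_B².
A: Δ = 0!·10!·2!/13! = 1/858; Racah Σ t=0..0: t=0:+1/14400 = 1/14400; ⇒ 3j(5 1 6; 0 0 0)² = 6/143, sgn +1
B: Δ = 0!·10!·2!/13! = 1/858; Racah Σ t=0..0: t=0:+1/3628800 = 1/3628800; ⇒ 3j(5 1 6; -5 0 5)² = 1/78, sgn -1
I_A²/I_B² = (6/143)/(1/78) = 36/11

36/11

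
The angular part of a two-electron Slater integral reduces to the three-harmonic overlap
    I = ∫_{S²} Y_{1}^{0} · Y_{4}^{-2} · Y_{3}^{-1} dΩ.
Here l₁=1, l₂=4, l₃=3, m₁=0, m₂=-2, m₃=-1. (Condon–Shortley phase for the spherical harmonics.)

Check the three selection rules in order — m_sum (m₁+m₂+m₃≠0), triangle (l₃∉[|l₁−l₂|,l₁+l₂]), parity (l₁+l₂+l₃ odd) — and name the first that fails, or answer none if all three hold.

m_sum

azimuthal sum: 0 − 2 − 1 = -3  ✗
3 ≤ 3 ≤ 5 (triangle on l)
L = 1 + 4 + 3 = 8 (even)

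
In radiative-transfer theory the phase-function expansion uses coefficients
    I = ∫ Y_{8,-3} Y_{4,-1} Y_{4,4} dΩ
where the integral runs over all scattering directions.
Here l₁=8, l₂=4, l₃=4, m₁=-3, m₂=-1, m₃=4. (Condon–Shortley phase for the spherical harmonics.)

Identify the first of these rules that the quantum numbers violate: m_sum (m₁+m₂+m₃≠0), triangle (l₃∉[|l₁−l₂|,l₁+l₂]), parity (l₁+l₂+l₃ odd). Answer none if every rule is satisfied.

Σmᵢ = 0  ✓
l₃∈[|l₁−l₂|,l₁+l₂]=[4,12], have l₃=4  ✓
Σlᵢ = 16 ⇒ even  ✓

none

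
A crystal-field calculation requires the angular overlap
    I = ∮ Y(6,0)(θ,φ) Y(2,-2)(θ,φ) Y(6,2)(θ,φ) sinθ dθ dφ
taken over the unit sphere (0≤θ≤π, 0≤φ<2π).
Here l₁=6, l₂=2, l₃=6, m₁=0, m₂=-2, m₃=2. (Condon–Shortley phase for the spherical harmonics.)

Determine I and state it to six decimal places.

-0.191909

m-sum 0 ✓  L=14 even ✓  4≤6≤8 ✓
Π(2lᵢ+1) = 13×5×13 = 845
triangle coeff Δ(6,2,6) = 1/90090
Σ_t [0,2]: t=0:+1/69120 t=1:−1/14400 t=2:+1/69120 = -7/172800
(3j)²=14/715 [(6 2 6; 0 0 0)], sign=-1
Σ_t [0,0]: t=0:+1/69120 = 1/69120
(3j)²=4/143 [(6 2 6; 0 -2 2)], sign=+1
⇒ 4πI² = 56/121
I = (-1)√(56/121/(4π)) = -0.19190947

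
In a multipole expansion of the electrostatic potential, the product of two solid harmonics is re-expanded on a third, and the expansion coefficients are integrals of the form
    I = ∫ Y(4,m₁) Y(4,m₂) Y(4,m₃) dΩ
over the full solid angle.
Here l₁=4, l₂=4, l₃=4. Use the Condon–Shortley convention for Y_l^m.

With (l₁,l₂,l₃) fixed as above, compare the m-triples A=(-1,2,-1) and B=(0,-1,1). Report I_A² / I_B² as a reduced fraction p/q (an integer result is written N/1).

40/9

Shared (l₁,l₂,l₃)=(4,4,4): N and (l;000)² cancel in I_A²/I_B².
A: Δ = 4!·4!·4!/13! = 1/450450; Racah Σ t=2..4: t=2:+1/576 t=3:−1/144 t=4:+1/576 = -1/288; ⇒ 3j(4 4 4; -1 2 -1)² = 20/1001, sgn +1
B: Δ = 4!·4!·4!/13! = 1/450450; Racah Σ t=0..3: t=0:+1/3456 t=1:−1/144 t=2:+1/96 t=3:−1/864 = 1/384; ⇒ 3j(4 4 4; 0 -1 1)² = 9/2002, sgn -1
I_A²/I_B² = (20/1001)/(9/2002) = 40/9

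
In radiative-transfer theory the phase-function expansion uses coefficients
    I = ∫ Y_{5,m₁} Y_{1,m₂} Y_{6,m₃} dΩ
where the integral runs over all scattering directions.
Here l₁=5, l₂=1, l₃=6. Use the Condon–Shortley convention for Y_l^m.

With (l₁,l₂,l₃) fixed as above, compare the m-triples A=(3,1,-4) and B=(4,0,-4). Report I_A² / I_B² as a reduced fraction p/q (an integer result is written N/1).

9/4

Same 5,1,6: normalisation and zero-m 3j drop out of the ratio.
A: Δ: 0! 10! 2! / 13! → 1/858; sum: t=0:+1/161280 = 1/161280; 3j²(5 1 6; 3 1 -4) = Δ·Π!·Σ² = 15/286  (sign +1)
B: Δ: 0! 10! 2! / 13! → 1/858; sum: t=0:+1/362880 = 1/362880; 3j²(5 1 6; 4 0 -4) = Δ·Π!·Σ² = 10/429  (sign +1)
I_A²/I_B² = (15/286)/(10/429) = 9/4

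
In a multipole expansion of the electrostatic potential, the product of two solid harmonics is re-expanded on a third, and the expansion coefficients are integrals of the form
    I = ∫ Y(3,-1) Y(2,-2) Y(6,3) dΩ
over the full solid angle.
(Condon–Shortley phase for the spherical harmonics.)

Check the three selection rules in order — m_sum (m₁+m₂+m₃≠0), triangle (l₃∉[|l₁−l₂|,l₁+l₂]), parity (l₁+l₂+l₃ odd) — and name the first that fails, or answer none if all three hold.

azimuthal sum: -1 − 2 + 3 = 0  ✓
1 ≤ 6 ≤ 5 (triangle on l)  ✗
L = 3 + 2 + 6 = 11 (odd)

triangle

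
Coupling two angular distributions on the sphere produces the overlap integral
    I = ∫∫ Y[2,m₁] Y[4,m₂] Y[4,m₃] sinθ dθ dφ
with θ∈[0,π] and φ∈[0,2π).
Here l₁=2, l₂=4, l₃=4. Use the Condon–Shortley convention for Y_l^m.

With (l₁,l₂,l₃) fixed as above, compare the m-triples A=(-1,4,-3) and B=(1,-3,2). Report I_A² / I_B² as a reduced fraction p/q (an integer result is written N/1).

28/25

l's match ⇒ only the (l;m) 3-j factors differ between A and B.
A: triangle coeff Δ(2,4,4) = 1/13860; Σ_t [2,2]: t=2:+1/1440 = 1/1440; (3j)²=7/165 [(2 4 4; -1 4 -3)], sign=-1
B: triangle coeff Δ(2,4,4) = 1/13860; Σ_t [0,1]: t=0:+1/240 t=1:−1/1440 = 1/288; (3j)²=5/132 [(2 4 4; 1 -3 2)], sign=+1
I_A²/I_B² = (7/165)/(5/132) = 28/25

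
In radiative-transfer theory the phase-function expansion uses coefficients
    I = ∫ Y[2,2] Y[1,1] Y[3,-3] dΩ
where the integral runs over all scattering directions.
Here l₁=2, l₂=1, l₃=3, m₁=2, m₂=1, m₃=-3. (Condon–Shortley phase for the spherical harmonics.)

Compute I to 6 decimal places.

-0.319865

m-sum 0 ✓  L=6 even ✓  1≤3≤3 ✓
Π(2lᵢ+1) = 5×3×7 = 105
triangle coeff Δ(2,1,3) = 1/105
Σ_t [0,0]: t=0:+1/4 = 1/4
(3j)²=3/35 [(2 1 3; 0 0 0)], sign=-1
Σ_t [0,0]: t=0:+1/48 = 1/48
(3j)²=1/7 [(2 1 3; 2 1 -3)], sign=+1
⇒ 4πI² = 9/7
I = (-1)√(9/7/(4π)) = -0.31986543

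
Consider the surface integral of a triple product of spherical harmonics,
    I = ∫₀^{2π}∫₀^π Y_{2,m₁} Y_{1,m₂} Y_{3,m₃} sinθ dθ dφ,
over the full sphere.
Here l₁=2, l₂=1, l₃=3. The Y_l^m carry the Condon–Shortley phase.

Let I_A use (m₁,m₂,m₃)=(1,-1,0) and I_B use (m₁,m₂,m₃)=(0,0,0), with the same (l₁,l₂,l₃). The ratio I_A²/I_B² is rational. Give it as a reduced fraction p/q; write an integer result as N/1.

Shared (l₁,l₂,l₃)=(2,1,3): N and (l;000)² cancel in I_A²/I_B².
A: Δ = 0!·4!·2!/7! = 1/105; Racah Σ t=0..0: t=0:+1/12 = 1/12; ⇒ 3j(2 1 3; 1 -1 0)² = 1/35, sgn -1
B: Δ = 0!·4!·2!/7! = 1/105; Racah Σ t=0..0: t=0:+1/4 = 1/4; ⇒ 3j(2 1 3; 0 0 0)² = 3/35, sgn -1
I_A²/I_B² = (1/35)/(3/35) = 1/3

1/3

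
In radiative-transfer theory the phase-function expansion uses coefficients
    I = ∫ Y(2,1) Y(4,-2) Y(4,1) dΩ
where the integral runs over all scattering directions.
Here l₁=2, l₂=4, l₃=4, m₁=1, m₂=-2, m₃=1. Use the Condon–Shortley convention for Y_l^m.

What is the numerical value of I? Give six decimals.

m-sum 0 ✓  L=10 even ✓  2≤4≤6 ✓
Π(2lᵢ+1) = 5×9×9 = 405
triangle coeff Δ(2,4,4) = 1/13860
Σ_t [0,2]: t=0:+1/192 t=1:−1/36 t=2:+1/192 = -5/288
(3j)²=20/693 [(2 4 4; 0 0 0)], sign=-1
Σ_t [0,1]: t=0:+1/96 t=1:−1/240 = 1/160
(3j)²=27/1540 [(2 4 4; 1 -2 1)], sign=-1
⇒ 4πI² = 1215/5929
I = (+1)√(1215/5929/(4π)) = 0.12770047

0.127700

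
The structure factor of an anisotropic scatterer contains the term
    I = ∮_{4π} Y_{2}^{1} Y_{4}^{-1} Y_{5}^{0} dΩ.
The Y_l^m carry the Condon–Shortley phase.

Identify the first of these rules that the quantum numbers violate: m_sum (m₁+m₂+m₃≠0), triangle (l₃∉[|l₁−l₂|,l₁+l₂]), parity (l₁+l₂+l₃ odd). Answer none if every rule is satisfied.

parity

azimuthal sum: 1 − 1 + 0 = 0  ✓
2 ≤ 5 ≤ 6 (triangle on l)  ✓
L = 2 + 4 + 5 = 11 (odd)  ✗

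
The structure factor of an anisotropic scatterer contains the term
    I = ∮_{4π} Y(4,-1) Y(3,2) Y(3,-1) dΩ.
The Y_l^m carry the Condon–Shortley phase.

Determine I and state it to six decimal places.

0.145070

Checks pass: Σm=0; 10 even; l₃=3∈[1,7].
(2·4+1)(2·3+1)(2·3+1) = 441
Δ: 4! 4! 2! / 11! → 1/34650
sum: t=1:−1/72 t=2:+1/16 t=3:−1/72 = 5/144
3j²(4 3 3; 0 0 0) = Δ·Π!·Σ² = 2/77  (sign -1)
sum: t=3:−1/48 t=4:+1/144 = -1/72
3j²(4 3 3; -1 2 -1) = Δ·Π!·Σ² = 16/693  (sign -1)
combine: 4πI² = 441·2/77·16/693 = 32/121
take √, sign +1: I = 0.14506992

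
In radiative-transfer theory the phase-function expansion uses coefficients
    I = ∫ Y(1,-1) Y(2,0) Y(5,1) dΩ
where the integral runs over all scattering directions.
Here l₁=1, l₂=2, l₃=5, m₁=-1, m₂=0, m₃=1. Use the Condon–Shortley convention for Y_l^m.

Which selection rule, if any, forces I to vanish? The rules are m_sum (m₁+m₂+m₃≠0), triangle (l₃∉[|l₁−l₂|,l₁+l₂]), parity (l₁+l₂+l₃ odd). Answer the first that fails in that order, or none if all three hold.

triangle

m₁+m₂+m₃ = -1 + 0 + 1 = 0  ✓
triangle: |1−2|=1 ≤ l₃=5 ≤ 1+2=3  ✗
parity: l₁+l₂+l₃ = 8 is even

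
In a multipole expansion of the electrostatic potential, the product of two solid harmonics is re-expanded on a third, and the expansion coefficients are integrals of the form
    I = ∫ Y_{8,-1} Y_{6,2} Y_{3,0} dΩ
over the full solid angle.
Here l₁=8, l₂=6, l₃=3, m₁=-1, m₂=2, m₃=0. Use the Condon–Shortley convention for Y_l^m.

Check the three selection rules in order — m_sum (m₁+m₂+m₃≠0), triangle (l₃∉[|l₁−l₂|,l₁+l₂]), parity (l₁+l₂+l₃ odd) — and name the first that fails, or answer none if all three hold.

m_sum

m₁+m₂+m₃ = -1 + 2 + 0 = 1  ✗
triangle: |8−6|=2 ≤ l₃=3 ≤ 8+6=14
parity: l₁+l₂+l₃ = 17 is odd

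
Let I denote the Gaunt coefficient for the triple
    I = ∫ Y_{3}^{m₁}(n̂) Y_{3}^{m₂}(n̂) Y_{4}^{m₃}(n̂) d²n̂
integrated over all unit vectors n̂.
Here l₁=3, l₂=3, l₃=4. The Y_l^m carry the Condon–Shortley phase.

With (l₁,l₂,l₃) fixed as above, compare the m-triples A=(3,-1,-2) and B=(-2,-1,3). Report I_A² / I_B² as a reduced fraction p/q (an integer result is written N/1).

27/7

Same 3,3,4: normalisation and zero-m 3j drop out of the ratio.
A: Δ: 2! 4! 4! / 11! → 1/34650; sum: t=0:+1/192 = 1/192; 3j²(3 3 4; 3 -1 -2) = Δ·Π!·Σ² = 3/77  (sign +1)
B: Δ: 2! 4! 4! / 11! → 1/34650; sum: t=1:−1/144 t=2:+1/288 = -1/288; 3j²(3 3 4; -2 -1 3) = Δ·Π!·Σ² = 1/99  (sign +1)
I_A²/I_B² = (3/77)/(1/99) = 27/7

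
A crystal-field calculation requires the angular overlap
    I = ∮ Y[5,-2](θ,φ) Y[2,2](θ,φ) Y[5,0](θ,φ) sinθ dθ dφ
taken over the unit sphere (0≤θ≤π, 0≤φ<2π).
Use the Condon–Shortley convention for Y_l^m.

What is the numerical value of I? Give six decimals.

-0.191372

m-sum 0 ✓  L=12 even ✓  3≤5≤7 ✓
Π(2lᵢ+1) = 11×5×11 = 605
triangle coeff Δ(5,2,5) = 1/38610
Σ_t [0,2]: t=0:+1/2880 t=1:−1/576 t=2:+1/2880 = -1/960
(3j)²=10/429 [(5 2 5; 0 0 0)], sign=+1
Σ_t [2,2]: t=2:+1/2880 = 1/2880
(3j)²=14/429 [(5 2 5; -2 2 0)], sign=-1
⇒ 4πI² = 700/1521
I = (-1)√(700/1521/(4π)) = -0.19137248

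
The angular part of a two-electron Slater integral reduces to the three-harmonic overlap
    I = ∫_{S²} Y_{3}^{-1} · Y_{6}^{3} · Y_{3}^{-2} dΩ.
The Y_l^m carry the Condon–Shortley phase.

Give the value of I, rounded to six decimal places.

Rules hold: Σm=0, L=12 even, 3≤3≤9.
N = 7·13·7 = 637
Δ = 6!·0!·6!/13! = 1/12012
Racah Σ t=3..3: t=3:−1/1296 = -1/1296
⇒ 3j(3 6 3; 0 0 0)² = 100/3003, sgn +1
Racah Σ t=4..4: t=4:+1/5760 = 1/5760
⇒ 3j(3 6 3; -1 3 -2)² = 9/286, sgn -1
4πI² = N·(3j₀)²·(3jₘ)² = 1050/1573
I = -1·√(0.667514/4π) = -0.23047581

-0.230476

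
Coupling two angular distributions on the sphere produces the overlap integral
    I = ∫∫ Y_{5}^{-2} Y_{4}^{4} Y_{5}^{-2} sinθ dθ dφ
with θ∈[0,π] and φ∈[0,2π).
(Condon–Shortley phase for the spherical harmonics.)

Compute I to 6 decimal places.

Rules hold: Σm=0, L=14 even, 1≤5≤9.
N = 11·9·11 = 1089
Δ = 4!·6!·4!/15! = 1/3153150
Racah Σ t=0..4: t=0:+1/69120 t=1:−1/1728 t=2:+1/576 t=3:−1/1728 t=4:+1/69120 = 7/11520
⇒ 3j(5 4 5; 0 0 0)² = 2/143, sgn -1
Racah Σ t=4..4: t=4:+1/20736 = 1/20736
⇒ 3j(5 4 5; -2 4 -2)² = 35/1287, sgn -1
4πI² = N·(3j₀)²·(3jₘ)² = 70/169
I = +1·√(0.414201/4π) = 0.18155187

0.181552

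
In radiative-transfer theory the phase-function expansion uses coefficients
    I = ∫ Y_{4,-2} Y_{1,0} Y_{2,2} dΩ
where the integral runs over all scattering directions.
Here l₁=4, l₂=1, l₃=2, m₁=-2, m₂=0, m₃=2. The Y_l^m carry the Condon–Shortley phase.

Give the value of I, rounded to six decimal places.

l₃=2 ∉ [3,5] — triangle fails ⇒ I = 0

0.000000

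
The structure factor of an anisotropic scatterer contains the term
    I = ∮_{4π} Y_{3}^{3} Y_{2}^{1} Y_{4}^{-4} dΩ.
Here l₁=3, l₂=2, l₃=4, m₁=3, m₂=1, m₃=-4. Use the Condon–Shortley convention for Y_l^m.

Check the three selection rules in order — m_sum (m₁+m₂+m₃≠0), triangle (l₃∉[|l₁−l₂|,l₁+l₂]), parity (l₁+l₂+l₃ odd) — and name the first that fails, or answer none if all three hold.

azimuthal sum: 3 + 1 − 4 = 0  ✓
1 ≤ 4 ≤ 5 (triangle on l)  ✓
L = 3 + 2 + 4 = 9 (odd)  ✗

parity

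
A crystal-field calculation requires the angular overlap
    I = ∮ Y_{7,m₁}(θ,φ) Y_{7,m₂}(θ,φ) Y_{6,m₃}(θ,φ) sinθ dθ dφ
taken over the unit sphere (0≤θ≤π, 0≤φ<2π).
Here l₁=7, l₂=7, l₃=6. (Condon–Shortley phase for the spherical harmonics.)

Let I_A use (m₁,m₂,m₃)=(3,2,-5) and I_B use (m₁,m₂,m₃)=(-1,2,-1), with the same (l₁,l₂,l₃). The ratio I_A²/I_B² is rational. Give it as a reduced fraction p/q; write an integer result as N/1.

88/625

l's match ⇒ only the (l;m) 3-j factors differ between A and B.
A: triangle coeff Δ(7,7,6) = 1/2444321880; Σ_t [3,4]: t=3:−1/62208000 t=4:+1/49766400 = 1/248832000; (3j)²=21/20995 [(7 7 6; 3 2 -5)], sign=-1
B: triangle coeff Δ(7,7,6) = 1/2444321880; Σ_t [3,8]: t=3:−1/62208000 t=4:+1/3317760 t=5:−1/1244160 t=6:+1/2488320 t=7:−1/29030400 t=8:+1/3483648000 = -1/6635520; (3j)²=2625/369512 [(7 7 6; -1 2 -1)], sign=+1
I_A²/I_B² = (21/20995)/(2625/369512) = 88/625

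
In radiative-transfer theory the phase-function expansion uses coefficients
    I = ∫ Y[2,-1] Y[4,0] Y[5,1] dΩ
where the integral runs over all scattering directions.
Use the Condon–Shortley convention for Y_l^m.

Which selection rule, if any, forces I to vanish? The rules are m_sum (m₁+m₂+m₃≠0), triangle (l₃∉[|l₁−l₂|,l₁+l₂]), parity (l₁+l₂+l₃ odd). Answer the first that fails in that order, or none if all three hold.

azimuthal sum: -1 + 0 + 1 = 0  ✓
2 ≤ 5 ≤ 6 (triangle on l)  ✓
L = 2 + 4 + 5 = 11 (odd)  ✗

parity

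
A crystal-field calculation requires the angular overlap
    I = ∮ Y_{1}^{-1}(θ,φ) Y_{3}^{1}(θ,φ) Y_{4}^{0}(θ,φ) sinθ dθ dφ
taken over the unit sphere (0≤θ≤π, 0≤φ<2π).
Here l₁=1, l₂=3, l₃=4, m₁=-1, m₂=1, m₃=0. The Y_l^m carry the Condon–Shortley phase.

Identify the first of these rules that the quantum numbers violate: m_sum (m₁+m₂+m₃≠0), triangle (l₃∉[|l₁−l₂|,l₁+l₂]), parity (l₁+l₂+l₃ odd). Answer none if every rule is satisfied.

none

m₁+m₂+m₃ = -1 + 1 + 0 = 0  ✓
triangle: |1−3|=2 ≤ l₃=4 ≤ 1+3=4  ✓
parity: l₁+l₂+l₃ = 8 is even  ✓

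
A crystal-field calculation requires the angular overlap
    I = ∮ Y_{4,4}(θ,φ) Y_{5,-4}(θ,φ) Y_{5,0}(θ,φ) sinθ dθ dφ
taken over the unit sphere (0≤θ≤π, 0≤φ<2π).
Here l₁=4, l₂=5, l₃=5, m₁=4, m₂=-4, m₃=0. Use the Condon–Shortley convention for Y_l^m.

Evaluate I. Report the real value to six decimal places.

0.130198

Checks pass: Σm=0; 14 even; l₃=5∈[1,9].
(2·4+1)(2·5+1)(2·5+1) = 1089
Δ: 4! 4! 6! / 15! → 1/3153150
sum: t=0:+1/69120 t=1:−1/1728 t=2:+1/576 t=3:−1/1728 t=4:+1/69120 = 7/11520
3j²(4 5 5; 0 0 0) = Δ·Π!·Σ² = 2/143  (sign -1)
sum: t=0:+1/69120 = 1/69120
3j²(4 5 5; 4 -4 0) = Δ·Π!·Σ² = 2/143  (sign -1)
combine: 4πI² = 1089·2/143·2/143 = 36/169
take √, sign +1: I = 0.13019760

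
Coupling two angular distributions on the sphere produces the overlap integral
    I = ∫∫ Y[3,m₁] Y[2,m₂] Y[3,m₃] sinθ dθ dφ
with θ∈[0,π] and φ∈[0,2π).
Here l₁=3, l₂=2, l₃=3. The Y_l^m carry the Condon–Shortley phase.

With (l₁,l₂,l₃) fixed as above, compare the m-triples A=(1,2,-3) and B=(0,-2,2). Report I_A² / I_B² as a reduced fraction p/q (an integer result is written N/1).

Same 3,2,3: normalisation and zero-m 3j drop out of the ratio.
A: Δ: 2! 4! 2! / 9! → 1/3780; sum: t=2:+1/96 = 1/96; 3j²(3 2 3; 1 2 -3) = Δ·Π!·Σ² = 1/42  (sign +1)
B: Δ: 2! 4! 2! / 9! → 1/3780; sum: t=0:+1/24 = 1/24; 3j²(3 2 3; 0 -2 2) = Δ·Π!·Σ² = 1/21  (sign -1)
I_A²/I_B² = (1/42)/(1/21) = 1/2

1/2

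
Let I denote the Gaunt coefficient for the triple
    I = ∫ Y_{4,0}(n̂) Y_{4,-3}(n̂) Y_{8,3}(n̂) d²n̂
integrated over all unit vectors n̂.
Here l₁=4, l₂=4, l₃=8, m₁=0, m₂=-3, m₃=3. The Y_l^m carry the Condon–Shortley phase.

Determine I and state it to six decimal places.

-0.136042

m-sum 0 ✓  L=16 even ✓  0≤8≤8 ✓
Π(2lᵢ+1) = 9×9×17 = 1377
triangle coeff Δ(4,4,8) = 1/218790
Σ_t [0,0]: t=0:+1/331776 = 1/331776
(3j)²=490/21879 [(4 4 8; 0 0 0)], sign=+1
Σ_t [0,0]: t=0:+1/2903040 = 1/2903040
(3j)²=5/663 [(4 4 8; 0 -3 3)], sign=-1
⇒ 4πI² = 7350/31603
I = (-1)√(7350/31603/(4π)) = -0.13604249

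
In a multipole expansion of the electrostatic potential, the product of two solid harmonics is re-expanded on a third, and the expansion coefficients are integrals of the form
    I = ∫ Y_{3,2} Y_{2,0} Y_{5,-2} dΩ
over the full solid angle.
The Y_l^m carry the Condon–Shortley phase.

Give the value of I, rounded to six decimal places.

Rules hold: Σm=0, L=10 even, 1≤5≤5.
N = 7·5·11 = 385
Δ = 0!·6!·4!/11! = 1/2310
Racah Σ t=0..0: t=0:+1/144 = 1/144
⇒ 3j(3 2 5; 0 0 0)² = 10/231, sgn -1
Racah Σ t=0..0: t=0:+1/480 = 1/480
⇒ 3j(3 2 5; 2 0 -2)² = 3/110, sgn -1
4πI² = N·(3j₀)²·(3jₘ)² = 5/11
I = +1·√(0.454545/4π) = 0.19018827

0.190188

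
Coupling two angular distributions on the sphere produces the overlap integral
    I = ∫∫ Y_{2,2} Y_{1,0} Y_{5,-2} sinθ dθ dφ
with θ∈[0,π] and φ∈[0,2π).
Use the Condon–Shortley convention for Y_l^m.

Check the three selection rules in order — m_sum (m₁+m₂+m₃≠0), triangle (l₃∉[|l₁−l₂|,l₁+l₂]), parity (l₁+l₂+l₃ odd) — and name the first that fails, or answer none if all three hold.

triangle

azimuthal sum: 2 + 0 − 2 = 0  ✓
1 ≤ 5 ≤ 3 (triangle on l)  ✗
L = 2 + 1 + 5 = 8 (even)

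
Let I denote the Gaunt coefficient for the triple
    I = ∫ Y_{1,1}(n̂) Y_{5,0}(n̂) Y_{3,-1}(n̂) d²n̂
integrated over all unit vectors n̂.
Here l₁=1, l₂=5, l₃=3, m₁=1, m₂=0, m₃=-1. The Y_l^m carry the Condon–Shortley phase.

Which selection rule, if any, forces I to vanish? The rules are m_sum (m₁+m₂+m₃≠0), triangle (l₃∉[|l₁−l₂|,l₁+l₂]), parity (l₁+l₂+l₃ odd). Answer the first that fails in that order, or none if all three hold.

triangle

m₁+m₂+m₃ = 1 + 0 − 1 = 0  ✓
triangle: |1−5|=4 ≤ l₃=3 ≤ 1+5=6  ✗
parity: l₁+l₂+l₃ = 9 is odd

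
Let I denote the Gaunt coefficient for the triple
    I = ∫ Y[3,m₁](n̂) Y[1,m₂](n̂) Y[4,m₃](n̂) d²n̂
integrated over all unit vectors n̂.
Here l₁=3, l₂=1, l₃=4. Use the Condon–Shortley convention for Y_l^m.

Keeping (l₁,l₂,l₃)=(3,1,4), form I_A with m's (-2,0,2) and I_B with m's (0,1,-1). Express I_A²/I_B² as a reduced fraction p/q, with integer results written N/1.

l's match ⇒ only the (l;m) 3-j factors differ between A and B.
A: triangle coeff Δ(3,1,4) = 1/252; Σ_t [0,0]: t=0:+1/120 = 1/120; (3j)²=1/21 [(3 1 4; -2 0 2)], sign=+1
B: triangle coeff Δ(3,1,4) = 1/252; Σ_t [0,0]: t=0:+1/72 = 1/72; (3j)²=5/126 [(3 1 4; 0 1 -1)], sign=-1
I_A²/I_B² = (1/21)/(5/126) = 6/5

6/5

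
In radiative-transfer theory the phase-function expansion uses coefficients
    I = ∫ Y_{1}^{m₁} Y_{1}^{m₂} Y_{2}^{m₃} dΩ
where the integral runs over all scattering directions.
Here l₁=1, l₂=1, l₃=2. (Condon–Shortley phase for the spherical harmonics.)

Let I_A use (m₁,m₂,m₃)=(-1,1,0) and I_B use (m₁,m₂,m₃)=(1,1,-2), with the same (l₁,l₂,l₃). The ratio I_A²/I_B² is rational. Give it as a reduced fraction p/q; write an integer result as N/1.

1/6

l's match ⇒ only the (l;m) 3-j factors differ between A and B.
A: triangle coeff Δ(1,1,2) = 1/30; Σ_t [0,0]: t=0:+1/4 = 1/4; (3j)²=1/30 [(1 1 2; -1 1 0)], sign=+1
B: triangle coeff Δ(1,1,2) = 1/30; Σ_t [0,0]: t=0:+1/4 = 1/4; (3j)²=1/5 [(1 1 2; 1 1 -2)], sign=+1
I_A²/I_B² = (1/30)/(1/5) = 1/6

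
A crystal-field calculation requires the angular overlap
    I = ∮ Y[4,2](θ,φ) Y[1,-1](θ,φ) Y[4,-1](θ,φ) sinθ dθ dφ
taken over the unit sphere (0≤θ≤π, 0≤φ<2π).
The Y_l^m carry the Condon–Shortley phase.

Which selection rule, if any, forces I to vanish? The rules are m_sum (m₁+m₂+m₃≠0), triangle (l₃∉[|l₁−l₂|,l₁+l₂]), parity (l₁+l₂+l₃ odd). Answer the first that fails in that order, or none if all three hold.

parity

Σmᵢ = 0  ✓
l₃∈[|l₁−l₂|,l₁+l₂]=[3,5], have l₃=4  ✓
Σlᵢ = 9 ⇒ odd  ✗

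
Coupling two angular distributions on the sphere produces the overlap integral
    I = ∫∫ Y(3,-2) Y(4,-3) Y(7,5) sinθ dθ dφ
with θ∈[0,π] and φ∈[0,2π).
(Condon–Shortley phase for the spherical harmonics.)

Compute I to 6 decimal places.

m-sum 0 ✓  L=14 even ✓  1≤7≤7 ✓
Π(2lᵢ+1) = 7×9×15 = 945
triangle coeff Δ(3,4,7) = 1/45045
Σ_t [0,0]: t=0:+1/20736 = 1/20736
(3j)²=35/1287 [(3 4 7; 0 0 0)], sign=-1
Σ_t [0,0]: t=0:+1/604800 = 1/604800
(3j)²=16/455 [(3 4 7; -2 -3 5)], sign=+1
⇒ 4πI² = 1680/1859
I = (-1)√(1680/1859/(4π)) = -0.26816989

-0.268170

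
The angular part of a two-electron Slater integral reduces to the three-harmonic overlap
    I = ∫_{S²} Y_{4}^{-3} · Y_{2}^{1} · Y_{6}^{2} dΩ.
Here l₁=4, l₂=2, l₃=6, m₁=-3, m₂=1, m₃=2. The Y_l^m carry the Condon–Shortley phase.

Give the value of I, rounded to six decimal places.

0.089969

Checks pass: Σm=0; 12 even; l₃=6∈[2,6].
(2·4+1)(2·2+1)(2·6+1) = 585
Δ: 0! 8! 4! / 13! → 1/6435
sum: t=0:+1/2304 = 1/2304
3j²(4 2 6; 0 0 0) = Δ·Π!·Σ² = 5/143  (sign +1)
sum: t=0:+1/30240 = 1/30240
3j²(4 2 6; -3 1 2) = Δ·Π!·Σ² = 32/6435  (sign +1)
combine: 4πI² = 585·5/143·32/6435 = 160/1573
take √, sign +1: I = 0.08996855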